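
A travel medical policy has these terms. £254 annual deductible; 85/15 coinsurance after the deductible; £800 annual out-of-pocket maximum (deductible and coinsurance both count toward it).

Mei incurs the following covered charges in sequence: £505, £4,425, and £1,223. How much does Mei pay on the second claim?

£508.35

Bill 1, £505: £254 to deductible, leaving £251; coinsurance £251 × 15% = £37.65. Traveler pays £291.65; OOP now £291.65.
Bill 2, £4,425: deductible met; 15% of £4,425 = £663.75. That would push OOP to £955.40, over the £800 cap, so traveler pays £800 − £291.65 = £508.35.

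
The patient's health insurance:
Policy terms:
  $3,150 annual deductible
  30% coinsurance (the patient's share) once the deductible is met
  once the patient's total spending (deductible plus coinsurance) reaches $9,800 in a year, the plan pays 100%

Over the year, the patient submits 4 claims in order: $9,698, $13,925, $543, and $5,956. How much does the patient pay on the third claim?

$162.90

Claim 1 — $9,698: $3,150 to deductible, leaving $6,548; coinsurance $6,548 × 30% = $1,964.40. Patient owes $5,114.40 (running OOP $5,114.40).
Claim 2 — $13,925: 30% coinsurance on $13,925 = $4,177.50. Cost to patient: $4,177.50. OOP to date $9,291.90.
Claim 3 — $543: 30% coinsurance on $543 = $162.90. Patient owes $162.90 (running OOP $9,454.80).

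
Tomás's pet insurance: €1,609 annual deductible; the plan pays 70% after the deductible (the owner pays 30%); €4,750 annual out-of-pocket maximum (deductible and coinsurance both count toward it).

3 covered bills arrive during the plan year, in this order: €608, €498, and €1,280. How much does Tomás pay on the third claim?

#1 (€608): fully absorbed by the deductible. Cost to owner: €608. OOP to date €608.
#2 (€498): fully absorbed by the deductible. Owner pays €498; OOP now €1,106.
#3 (€1,280): €503 to deductible, leaving €777; 30% of €777 = €233.10. Owner pays €736.10; OOP now €1,842.10.

€736.10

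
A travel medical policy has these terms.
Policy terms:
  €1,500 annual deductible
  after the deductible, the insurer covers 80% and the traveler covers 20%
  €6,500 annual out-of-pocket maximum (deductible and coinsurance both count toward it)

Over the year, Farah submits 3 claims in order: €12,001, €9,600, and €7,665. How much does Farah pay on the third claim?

€979.80

Bill 1, €12,001: €1,500 finishes the deductible; €10,501 goes to coinsurance; coinsurance €10,501 × 20% = €2,100.20. Traveler pays €3,600.20; OOP now €3,600.20.
Bill 2, €9,600: 20% coinsurance on €9,600 = €1,920. Traveler pays €1,920; OOP now €5,520.20.
Bill 3, €7,665: deductible met; 20% of €7,665 = €1,533. That would push OOP to €7,053.20, over the €6,500 cap, so traveler pays €6,500 − €5,520.20 = €979.80.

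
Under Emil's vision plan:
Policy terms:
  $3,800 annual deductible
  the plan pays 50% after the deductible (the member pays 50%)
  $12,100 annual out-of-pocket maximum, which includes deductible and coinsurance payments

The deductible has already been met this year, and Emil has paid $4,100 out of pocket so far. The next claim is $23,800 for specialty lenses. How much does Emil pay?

With the deductible met, the entire $23,800 is subject to coinsurance.
Coinsurance: $23,800 × 50% = $11,900.
Year-to-date out-of-pocket would reach $4,100 + $11,900 = $16,000, above the $12,100 maximum, so the member pays only $12,100 − $4,100 = $8,000.

$8,000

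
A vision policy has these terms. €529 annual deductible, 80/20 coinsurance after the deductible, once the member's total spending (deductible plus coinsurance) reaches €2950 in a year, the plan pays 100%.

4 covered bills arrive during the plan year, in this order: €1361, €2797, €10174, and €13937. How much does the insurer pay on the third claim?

Claim 1 — €1361: €529 to deductible, leaving €832; coinsurance €832 × 20% = €166.40. Cost to member: €695.40. OOP to date €695.40. Insurer: €1361 − €695.40 = €665.60.
Claim 2 — €2797: deductible met; 20% of €2797 = €559.40. Cost to member: €559.40. OOP to date €1254.80. Plan pays €2797 − €559.40 = €2237.60.
Claim 3 — €10174: deductible met; 20% of €10174 = €2034.80. That would push OOP to €3289.60, over the €2950 cap, so member pays €2950 − €1254.80 = €1695.20. Plan pays €10174 − €1695.20 = €8478.80.

€8478.80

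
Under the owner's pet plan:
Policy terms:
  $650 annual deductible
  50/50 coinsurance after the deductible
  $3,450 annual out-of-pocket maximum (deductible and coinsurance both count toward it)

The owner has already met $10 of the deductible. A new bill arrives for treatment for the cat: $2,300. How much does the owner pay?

$10 of the $650 deductible is already met, leaving $640.
That leaves $2,300 − $640 = $1,660 for coinsurance.
50% of $1,660 = $830 falls to the owner.
That puts the owner's cost at $640 + $830 = $1,470 before any cap.
Total out-of-pocket so far would be $10 + $1,470 = $1,480, below the $3,450 cap — no reduction.

$1,470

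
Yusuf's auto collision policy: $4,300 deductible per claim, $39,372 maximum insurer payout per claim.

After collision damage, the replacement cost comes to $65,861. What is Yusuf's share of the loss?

$26,489

Subtract the deductible: $65,861 − $4,300 = $61,561.
$61,561 exceeds the $39,372 limit, so the insurer pays the limit: $39,372.
The driver bears the rest of the original loss: $65,861 − $39,372 = $26,489.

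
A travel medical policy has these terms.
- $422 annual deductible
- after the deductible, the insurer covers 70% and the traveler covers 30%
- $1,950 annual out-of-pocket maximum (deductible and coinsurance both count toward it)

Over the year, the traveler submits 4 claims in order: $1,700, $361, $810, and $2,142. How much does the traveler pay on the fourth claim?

Bill 1, $1,700: deductible takes $422, $1,278 remains; traveler's 30% is $383.40. Traveler pays $805.40; OOP now $805.40.
Bill 2, $361: 30% coinsurance on $361 = $108.30. Traveler pays $108.30; OOP now $913.70.
Bill 3, $810: deductible met; 30% of $810 = $243. Cost to traveler: $243. OOP to date $1,156.70.
Bill 4, $2,142: deductible already satisfied, so traveler's share is 30% × $2,142 = $642.60. Traveler owes $642.60 (running OOP $1,799.30).

$642.60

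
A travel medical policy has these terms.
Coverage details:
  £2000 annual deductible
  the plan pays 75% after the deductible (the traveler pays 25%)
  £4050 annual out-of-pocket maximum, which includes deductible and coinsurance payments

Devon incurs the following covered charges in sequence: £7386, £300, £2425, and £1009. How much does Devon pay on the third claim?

£606.25

Claim 1 — £7386: £2000 finishes the deductible; £5386 goes to coinsurance; traveler's 25% is £1346.50. Traveler pays £3346.50; OOP now £3346.50.
Claim 2 — £300: 25% coinsurance on £300 = £75. Cost to traveler: £75. OOP to date £3421.50.
Claim 3 — £2425: 25% coinsurance on £2425 = £606.25. Traveler owes £606.25 (running OOP £4027.75).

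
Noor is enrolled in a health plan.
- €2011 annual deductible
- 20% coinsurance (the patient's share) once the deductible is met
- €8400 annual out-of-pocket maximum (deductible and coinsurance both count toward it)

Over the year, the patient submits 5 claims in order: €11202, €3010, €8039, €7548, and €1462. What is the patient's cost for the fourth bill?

€1509.60

#1 (€11202): €2011 finishes the deductible; €9191 goes to coinsurance; 20% of €9191 = €1838.20. Cost to patient: €3849.20. OOP to date €3849.20.
#2 (€3010): deductible already satisfied, so patient's share is 20% × €3010 = €602. Cost to patient: €602. OOP to date €4451.20.
#3 (€8039): deductible met; 20% of €8039 = €1607.80. Cost to patient: €1607.80. OOP to date €6059.
#4 (€7548): 20% coinsurance on €7548 = €1509.60. Patient pays €1509.60; OOP now €7568.60.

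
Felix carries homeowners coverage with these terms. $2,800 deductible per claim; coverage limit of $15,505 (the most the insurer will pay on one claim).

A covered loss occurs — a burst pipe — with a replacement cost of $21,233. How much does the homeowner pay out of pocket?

Less the $2,800 deductible: $21,233 − $2,800 = $18,433.
Since $18,433 > $15,505, the payout is capped at $15,505.
The homeowner bears the rest of the original loss: $21,233 − $15,505 = $5,728.

$5,728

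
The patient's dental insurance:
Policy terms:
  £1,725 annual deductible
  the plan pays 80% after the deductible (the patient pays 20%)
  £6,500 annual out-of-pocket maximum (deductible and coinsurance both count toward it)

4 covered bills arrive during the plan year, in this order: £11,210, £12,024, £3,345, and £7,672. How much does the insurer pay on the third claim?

Claim 1 — £11,210: deductible takes £1,725, £9,485 remains; 20% of £9,485 = £1,897. Patient owes £3,622 (running OOP £3,622). Plan pays £11,210 − £3,622 = £7,588.
Claim 2 — £12,024: 20% coinsurance on £12,024 = £2,404.80. Patient owes £2,404.80 (running OOP £6,026.80). Plan pays £12,024 − £2,404.80 = £9,619.20.
Claim 3 — £3,345: deductible met; 20% of £3,345 = £669. OOP would hit £6,695.80 > £6,500, so the cap limits the patient to £6,500 − £6,026.80 = £473.20. Insurer: £3,345 − £473.20 = £2,871.80.

£2,871.80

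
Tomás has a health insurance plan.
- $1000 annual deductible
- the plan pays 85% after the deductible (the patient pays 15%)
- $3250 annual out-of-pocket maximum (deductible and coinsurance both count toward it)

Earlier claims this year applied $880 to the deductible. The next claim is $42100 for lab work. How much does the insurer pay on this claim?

$39730

Remaining deductible: $1000 − $880 = $120.
That leaves $42100 − $120 = $41980 for coinsurance.
Patient's 15% share of $41980 is $6297.
Patient responsibility before any cap: $120 + $6297 = $6417.
That would bring total out-of-pocket to $7297, past the $3250 cap. The patient is capped at $3250 − $880 = $2370 on this claim.
The plan picks up $42100 − $2370 = $39730.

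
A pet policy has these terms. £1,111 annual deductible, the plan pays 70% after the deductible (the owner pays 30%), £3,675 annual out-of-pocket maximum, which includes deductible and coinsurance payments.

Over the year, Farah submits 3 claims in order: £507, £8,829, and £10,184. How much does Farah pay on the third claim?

Claim 1 — £507: entire amount goes to the deductible. Cost to owner: £507. OOP to date £507.
Claim 2 — £8,829: £604 to deductible, leaving £8,225; coinsurance £8,225 × 30% = £2,467.50. Cost to owner: £3,071.50. OOP to date £3,578.50.
Claim 3 — £10,184: deductible met; 30% of £10,184 = £3,055.20. That would push OOP to £6,633.70, over the £3,675 cap, so owner pays £3,675 − £3,578.50 = £96.50.

£96.50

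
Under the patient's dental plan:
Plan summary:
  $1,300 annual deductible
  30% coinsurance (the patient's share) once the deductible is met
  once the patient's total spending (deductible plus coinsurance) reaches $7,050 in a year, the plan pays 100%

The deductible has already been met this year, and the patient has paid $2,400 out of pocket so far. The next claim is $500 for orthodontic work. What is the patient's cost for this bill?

The deductible is already satisfied, so the full bill goes to coinsurance.
30% of $500 = $150 falls to the patient.
Year-to-date out-of-pocket becomes $2,400 + $150 = $2,550, still under the $7,050 maximum, so no cap applies.

$150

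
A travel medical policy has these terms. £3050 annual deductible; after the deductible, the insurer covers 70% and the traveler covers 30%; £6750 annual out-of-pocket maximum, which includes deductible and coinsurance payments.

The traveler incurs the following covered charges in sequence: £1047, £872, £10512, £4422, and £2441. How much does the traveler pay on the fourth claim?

£885.70

Claim 1 (£1047): all of it applies to the deductible. Traveler pays £1047; OOP now £1047.
Claim 2 (£872): entire amount goes to the deductible. Traveler owes £872 (running OOP £1919).
Claim 3 (£10512): £1131 finishes the deductible; £9381 goes to coinsurance; 30% of £9381 = £2814.30. Cost to traveler: £3945.30. OOP to date £5864.30.
Claim 4 (£4422): deductible already satisfied, so traveler's share is 30% × £4422 = £1326.60. Adding that to £5864.30 gives £7190.90, past the £6750 cap; traveler pays only £6750 − £5864.30 = £885.70.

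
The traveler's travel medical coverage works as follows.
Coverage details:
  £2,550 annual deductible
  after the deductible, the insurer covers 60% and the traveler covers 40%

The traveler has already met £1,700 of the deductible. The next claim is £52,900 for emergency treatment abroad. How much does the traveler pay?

£1,700 of the £2,550 deductible is already met, leaving £850.
The remaining £52,050 (= £52,900 − £850) moves to coinsurance.
40% of £52,050 = £20,820 falls to the traveler.
Traveler responsibility: £850 + £20,820 = £21,670.

£21,670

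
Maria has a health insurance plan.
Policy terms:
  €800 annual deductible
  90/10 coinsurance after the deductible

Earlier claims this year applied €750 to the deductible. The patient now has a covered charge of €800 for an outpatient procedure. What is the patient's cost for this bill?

Deductible still to meet: €800 − €750 = €50.
After the €50 deductible portion, €800 − €50 = €750 is subject to coinsurance.
Coinsurance: €750 × 10% = €75.
So the patient owes €50 + €75 = €125.

€125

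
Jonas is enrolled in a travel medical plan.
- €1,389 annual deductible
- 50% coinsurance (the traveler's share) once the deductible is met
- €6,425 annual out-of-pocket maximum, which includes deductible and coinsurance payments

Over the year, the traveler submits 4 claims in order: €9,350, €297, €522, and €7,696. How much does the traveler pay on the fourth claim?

€646

#1 (€9,350): €1,389 finishes the deductible; €7,961 goes to coinsurance; 50% of €7,961 = €3,980.50. Traveler owes €5,369.50 (running OOP €5,369.50).
#2 (€297): deductible met; 50% of €297 = €148.50. Traveler pays €148.50; OOP now €5,518.
#3 (€522): deductible already satisfied, so traveler's share is 50% × €522 = €261. Traveler pays €261; OOP now €5,779.
#4 (€7,696): deductible met; 50% of €7,696 = €3,848. Adding that to €5,779 gives €9,627, past the €6,425 cap; traveler pays only €6,425 − €5,779 = €646.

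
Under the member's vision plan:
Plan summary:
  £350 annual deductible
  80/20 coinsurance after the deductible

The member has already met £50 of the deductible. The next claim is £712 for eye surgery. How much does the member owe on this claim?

Remaining deductible: £350 − £50 = £300.
After the £300 deductible portion, £712 − £300 = £412 is subject to coinsurance.
Member's 20% share of £412 is £82.40.
That puts the member's cost at £300 + £82.40 = £382.40.

£382.40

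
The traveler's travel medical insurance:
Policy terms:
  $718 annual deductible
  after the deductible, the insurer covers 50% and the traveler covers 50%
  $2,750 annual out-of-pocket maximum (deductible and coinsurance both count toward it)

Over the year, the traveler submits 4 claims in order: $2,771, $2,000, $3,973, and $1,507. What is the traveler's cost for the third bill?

$5.50

Claim 1 — $2,771: $718 to deductible, leaving $2,053; 50% of $2,053 = $1,026.50. Cost to traveler: $1,744.50. OOP to date $1,744.50.
Claim 2 — $2,000: deductible already satisfied, so traveler's share is 50% × $2,000 = $1,000. Cost to traveler: $1,000. OOP to date $2,744.50.
Claim 3 — $3,973: deductible met; 50% of $3,973 = $1,986.50. Adding that to $2,744.50 gives $4,731, past the $2,750 cap; traveler pays only $2,750 − $2,744.50 = $5.50.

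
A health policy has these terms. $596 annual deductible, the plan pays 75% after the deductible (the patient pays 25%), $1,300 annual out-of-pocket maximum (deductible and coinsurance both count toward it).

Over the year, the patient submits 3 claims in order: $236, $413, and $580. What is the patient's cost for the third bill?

Claim 1 — $236: fully absorbed by the deductible. Patient pays $236; OOP now $236.
Claim 2 — $413: $360 to deductible, leaving $53; coinsurance $53 × 25% = $13.25. Patient owes $373.25 (running OOP $609.25).
Claim 3 — $580: 25% coinsurance on $580 = $145. Cost to patient: $145. OOP to date $754.25.

$145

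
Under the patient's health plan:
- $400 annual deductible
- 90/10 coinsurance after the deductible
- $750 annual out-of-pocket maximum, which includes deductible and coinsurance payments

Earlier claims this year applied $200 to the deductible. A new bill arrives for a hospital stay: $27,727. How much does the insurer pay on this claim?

Deductible still to meet: $400 − $200 = $200.
That leaves $27,727 − $200 = $27,527 for coinsurance.
10% of $27,527 = $2,752.70 falls to the patient.
That puts the patient's cost at $200 + $2,752.70 = $2,952.70 before any cap.
Adding $2,952.70 to the $200 already spent would give $3,152.70, which exceeds the $750 cap; the patient pays just $750 − $200 = $550.
Insurer pays the balance: $27,727 − $550 = $27,177.

$27,177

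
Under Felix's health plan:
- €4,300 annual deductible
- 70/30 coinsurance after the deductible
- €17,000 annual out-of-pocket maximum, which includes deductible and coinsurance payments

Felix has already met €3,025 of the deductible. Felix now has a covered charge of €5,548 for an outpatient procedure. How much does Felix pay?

€2,556.90

Remaining deductible: €4,300 − €3,025 = €1,275.
The remaining €4,273 (= €5,548 − €1,275) moves to coinsurance.
30% of €4,273 = €1,281.90 falls to the patient.
That puts the patient's cost at €1,275 + €1,281.90 = €2,556.90 before any cap.
Total out-of-pocket so far would be €3,025 + €2,556.90 = €5,581.90, below the €17,000 cap — no reduction.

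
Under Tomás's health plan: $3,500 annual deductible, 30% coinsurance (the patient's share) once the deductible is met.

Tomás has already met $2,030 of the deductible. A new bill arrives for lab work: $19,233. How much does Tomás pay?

$6,798.90

Remaining deductible: $3,500 − $2,030 = $1,470.
That leaves $19,233 − $1,470 = $17,763 for coinsurance.
30% of $17,763 = $5,328.90 falls to the patient.
Patient responsibility: $1,470 + $5,328.90 = $6,798.90.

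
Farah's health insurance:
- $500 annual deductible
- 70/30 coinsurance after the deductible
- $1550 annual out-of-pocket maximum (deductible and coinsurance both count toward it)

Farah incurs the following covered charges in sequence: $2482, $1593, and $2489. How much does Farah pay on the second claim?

$455.40

Bill 1, $2482: $500 finishes the deductible; $1982 goes to coinsurance; 30% of $1982 = $594.60. Patient pays $1094.60; OOP now $1094.60.
Bill 2, $1593: deductible met; 30% of $1593 = $477.90. That would push OOP to $1572.50, over the $1550 cap, so patient pays $1550 − $1094.60 = $455.40.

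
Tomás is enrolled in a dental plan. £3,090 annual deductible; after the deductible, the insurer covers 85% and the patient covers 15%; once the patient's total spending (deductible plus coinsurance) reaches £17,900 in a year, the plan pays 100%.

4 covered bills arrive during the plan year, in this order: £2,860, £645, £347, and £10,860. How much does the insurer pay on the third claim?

Claim 1 — £2,860: entire amount goes to the deductible. Cost to patient: £2,860. OOP to date £2,860. Plan pays £2,860 − £2,860 = £0.
Claim 2 — £645: deductible takes £230, £415 remains; 15% of £415 = £62.25. Patient pays £292.25; OOP now £3,152.25. Insurer: £645 − £292.25 = £352.75.
Claim 3 — £347: deductible met; 15% of £347 = £52.05. Cost to patient: £52.05. OOP to date £3,204.30. Insurer: £347 − £52.05 = £294.95.

£294.95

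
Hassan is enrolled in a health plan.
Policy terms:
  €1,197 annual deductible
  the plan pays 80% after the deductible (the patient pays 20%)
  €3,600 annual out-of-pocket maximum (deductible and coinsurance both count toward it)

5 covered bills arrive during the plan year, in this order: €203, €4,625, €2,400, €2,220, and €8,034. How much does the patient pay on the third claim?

Claim 1 (€203): entire amount goes to the deductible. Patient owes €203 (running OOP €203).
Claim 2 (€4,625): €994 finishes the deductible; €3,631 goes to coinsurance; coinsurance €3,631 × 20% = €726.20. Patient owes €1,720.20 (running OOP €1,923.20).
Claim 3 (€2,400): deductible already satisfied, so patient's share is 20% × €2,400 = €480. Patient pays €480; OOP now €2,403.20.

€480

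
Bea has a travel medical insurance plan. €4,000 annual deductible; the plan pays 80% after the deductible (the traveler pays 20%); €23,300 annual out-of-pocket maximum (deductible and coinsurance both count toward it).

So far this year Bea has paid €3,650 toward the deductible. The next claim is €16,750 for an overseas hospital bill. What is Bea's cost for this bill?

€3,630

€3,650 of the €4,000 deductible is already met, leaving €350.
That leaves €16,750 − €350 = €16,400 for coinsurance.
20% of €16,400 = €3,280 falls to the traveler.
So the traveler owes €350 + €3,280 = €3,630 before any cap.
Cumulative spending €3,650 + €3,630 = €7,280 stays under the €23,300 maximum.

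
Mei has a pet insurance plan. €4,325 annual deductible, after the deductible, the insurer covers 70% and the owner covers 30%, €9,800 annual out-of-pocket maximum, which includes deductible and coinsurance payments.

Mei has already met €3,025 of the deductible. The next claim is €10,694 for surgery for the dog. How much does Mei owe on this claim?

Deductible still to meet: €4,325 − €3,025 = €1,300.
After the €1,300 deductible portion, €10,694 − €1,300 = €9,394 is subject to coinsurance.
30% of €9,394 = €2,818.20 falls to the owner.
So the owner owes €1,300 + €2,818.20 = €4,118.20 before any cap.
Total out-of-pocket so far would be €3,025 + €4,118.20 = €7,143.20, below the €9,800 cap — no reduction.

€4,118.20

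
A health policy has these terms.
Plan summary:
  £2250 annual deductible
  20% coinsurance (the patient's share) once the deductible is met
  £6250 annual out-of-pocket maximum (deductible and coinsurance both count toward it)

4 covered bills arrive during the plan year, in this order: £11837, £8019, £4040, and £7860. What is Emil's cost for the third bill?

£478.80

Bill 1, £11837: £2250 finishes the deductible; £9587 goes to coinsurance; coinsurance £9587 × 20% = £1917.40. Cost to patient: £4167.40. OOP to date £4167.40.
Bill 2, £8019: deductible already satisfied, so patient's share is 20% × £8019 = £1603.80. Patient pays £1603.80; OOP now £5771.20.
Bill 3, £4040: 20% coinsurance on £4040 = £808. That would push OOP to £6579.20, over the £6250 cap, so patient pays £6250 − £5771.20 = £478.80.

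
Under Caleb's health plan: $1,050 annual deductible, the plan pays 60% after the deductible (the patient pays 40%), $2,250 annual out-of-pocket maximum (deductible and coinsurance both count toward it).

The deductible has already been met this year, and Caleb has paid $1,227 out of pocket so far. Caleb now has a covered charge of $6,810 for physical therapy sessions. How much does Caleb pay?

$1,023

The deductible is already satisfied, so the full bill goes to coinsurance.
40% of $6,810 = $2,724 falls to the patient.
Year-to-date out-of-pocket would reach $1,227 + $2,724 = $3,951, above the $2,250 maximum, so the patient pays only $2,250 − $1,227 = $1,023.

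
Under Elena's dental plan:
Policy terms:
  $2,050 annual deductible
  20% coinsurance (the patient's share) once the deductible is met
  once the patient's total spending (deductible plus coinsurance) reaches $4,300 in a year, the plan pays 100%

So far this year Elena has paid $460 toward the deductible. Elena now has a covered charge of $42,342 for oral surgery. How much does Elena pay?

Remaining deductible: $2,050 − $460 = $1,590.
The remaining $40,752 (= $42,342 − $1,590) moves to coinsurance.
20% of $40,752 = $8,150.40 falls to the patient.
That puts the patient's cost at $1,590 + $8,150.40 = $9,740.40 before any cap.
Year-to-date out-of-pocket would reach $460 + $9,740.40 = $10,200.40, above the $4,300 maximum, so the patient pays only $4,300 − $460 = $3,840.

$3,840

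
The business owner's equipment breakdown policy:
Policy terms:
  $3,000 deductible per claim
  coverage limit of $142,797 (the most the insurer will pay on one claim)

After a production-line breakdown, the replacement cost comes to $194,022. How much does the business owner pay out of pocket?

$51,225

Less the $3,000 deductible: $194,022 − $3,000 = $191,022.
Since $191,022 > $142,797, the payout is capped at $142,797.
Out of pocket: $194,022 − $142,797 = $51,225.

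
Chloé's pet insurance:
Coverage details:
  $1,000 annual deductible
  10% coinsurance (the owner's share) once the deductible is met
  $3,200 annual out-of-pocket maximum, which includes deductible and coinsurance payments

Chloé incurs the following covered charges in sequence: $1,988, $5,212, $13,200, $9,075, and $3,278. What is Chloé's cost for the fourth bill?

$260

Bill 1, $1,988: $1,000 to deductible, leaving $988; owner's 10% is $98.80. Owner pays $1,098.80; OOP now $1,098.80.
Bill 2, $5,212: deductible met; 10% of $5,212 = $521.20. Cost to owner: $521.20. OOP to date $1,620.
Bill 3, $13,200: deductible already satisfied, so owner's share is 10% × $13,200 = $1,320. Cost to owner: $1,320. OOP to date $2,940.
Bill 4, $9,075: deductible met; 10% of $9,075 = $907.50. That would push OOP to $3,847.50, over the $3,200 cap, so owner pays $3,200 − $2,940 = $260.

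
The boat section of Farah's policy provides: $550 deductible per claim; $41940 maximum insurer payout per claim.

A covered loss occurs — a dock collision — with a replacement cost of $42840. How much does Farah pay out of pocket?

$900

Less the $550 deductible: $42840 − $550 = $42290.
The $41940 per-incident cap binds; insurer pays $41940.
Out of pocket: $42840 − $41940 = $900.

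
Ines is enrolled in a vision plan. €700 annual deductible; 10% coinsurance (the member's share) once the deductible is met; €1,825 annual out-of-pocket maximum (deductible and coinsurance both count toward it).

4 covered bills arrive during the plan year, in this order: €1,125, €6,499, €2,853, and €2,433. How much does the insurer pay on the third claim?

#1 (€1,125): €700 finishes the deductible; €425 goes to coinsurance; coinsurance €425 × 10% = €42.50. Cost to member: €742.50. OOP to date €742.50. Insurer: €1,125 − €742.50 = €382.50.
#2 (€6,499): deductible already satisfied, so member's share is 10% × €6,499 = €649.90. Member pays €649.90; OOP now €1,392.40. Insurer: €6,499 − €649.90 = €5,849.10.
#3 (€2,853): deductible already satisfied, so member's share is 10% × €2,853 = €285.30. Member pays €285.30; OOP now €1,677.70. Insurer: €2,853 − €285.30 = €2,567.70.

€2,567.70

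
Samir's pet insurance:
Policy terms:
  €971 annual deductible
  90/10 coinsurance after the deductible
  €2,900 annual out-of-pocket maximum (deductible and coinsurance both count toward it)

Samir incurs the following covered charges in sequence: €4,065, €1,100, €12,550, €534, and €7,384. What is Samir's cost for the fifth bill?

€201.20

Claim 1 (€4,065): €971 to deductible, leaving €3,094; coinsurance €3,094 × 10% = €309.40. Cost to owner: €1,280.40. OOP to date €1,280.40.
Claim 2 (€1,100): 10% coinsurance on €1,100 = €110. Owner owes €110 (running OOP €1,390.40).
Claim 3 (€12,550): 10% coinsurance on €12,550 = €1,255. Owner pays €1,255; OOP now €2,645.40.
Claim 4 (€534): 10% coinsurance on €534 = €53.40. Cost to owner: €53.40. OOP to date €2,698.80.
Claim 5 (€7,384): deductible met; 10% of €7,384 = €738.40. Adding that to €2,698.80 gives €3,437.20, past the €2,900 cap; owner pays only €2,900 − €2,698.80 = €201.20.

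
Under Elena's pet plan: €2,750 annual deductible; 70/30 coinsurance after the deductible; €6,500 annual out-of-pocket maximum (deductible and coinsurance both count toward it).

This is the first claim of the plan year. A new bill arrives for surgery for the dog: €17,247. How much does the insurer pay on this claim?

€10,747

Deductible not yet touched, so the first €2,750 of the bill goes to the deductible.
That leaves €17,247 − €2,750 = €14,497 for coinsurance.
30% of €14,497 = €4,349.10 falls to the owner.
That puts the owner's cost at €2,750 + €4,349.10 = €7,099.10 before any cap.
That would bring total out-of-pocket to €7,099.10, past the €6,500 cap. The owner is capped at €6,500 − €0 = €6,500 on this claim.
The plan picks up €17,247 − €6,500 = €10,747.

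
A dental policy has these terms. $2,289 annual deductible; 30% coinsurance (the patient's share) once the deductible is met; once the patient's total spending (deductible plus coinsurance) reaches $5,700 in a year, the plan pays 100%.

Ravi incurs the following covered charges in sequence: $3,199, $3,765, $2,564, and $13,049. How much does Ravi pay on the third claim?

$769.20

Claim 1 — $3,199: deductible takes $2,289, $910 remains; coinsurance $910 × 30% = $273. Cost to patient: $2,562. OOP to date $2,562.
Claim 2 — $3,765: 30% coinsurance on $3,765 = $1,129.50. Patient pays $1,129.50; OOP now $3,691.50.
Claim 3 — $2,564: deductible met; 30% of $2,564 = $769.20. Patient pays $769.20; OOP now $4,460.70.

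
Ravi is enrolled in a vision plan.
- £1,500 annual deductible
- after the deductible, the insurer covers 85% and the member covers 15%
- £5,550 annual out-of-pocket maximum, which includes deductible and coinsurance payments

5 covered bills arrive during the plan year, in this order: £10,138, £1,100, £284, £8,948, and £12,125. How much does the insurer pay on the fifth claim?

#1 (£10,138): deductible takes £1,500, £8,638 remains; 15% of £8,638 = £1,295.70. Member pays £2,795.70; OOP now £2,795.70. Plan pays £10,138 − £2,795.70 = £7,342.30.
#2 (£1,100): deductible already satisfied, so member's share is 15% × £1,100 = £165. Cost to member: £165. OOP to date £2,960.70. Insurer: £1,100 − £165 = £935.
#3 (£284): 15% coinsurance on £284 = £42.60. Member pays £42.60; OOP now £3,003.30. Plan pays £284 − £42.60 = £241.40.
#4 (£8,948): deductible met; 15% of £8,948 = £1,342.20. Member pays £1,342.20; OOP now £4,345.50. Plan pays £8,948 − £1,342.20 = £7,605.80.
#5 (£12,125): deductible already satisfied, so member's share is 15% × £12,125 = £1,818.75. OOP would hit £6,164.25 > £5,550, so the cap limits the member to £5,550 − £4,345.50 = £1,204.50. Plan pays £12,125 − £1,204.50 = £10,920.50.

£10,920.50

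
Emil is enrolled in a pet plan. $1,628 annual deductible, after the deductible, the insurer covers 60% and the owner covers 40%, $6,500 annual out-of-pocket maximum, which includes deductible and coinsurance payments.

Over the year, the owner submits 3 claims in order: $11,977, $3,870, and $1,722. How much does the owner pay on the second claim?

$732.40

Claim 1 — $11,977: deductible takes $1,628, $10,349 remains; coinsurance $10,349 × 40% = $4,139.60. Cost to owner: $5,767.60. OOP to date $5,767.60.
Claim 2 — $3,870: deductible already satisfied, so owner's share is 40% × $3,870 = $1,548. Adding that to $5,767.60 gives $7,315.60, past the $6,500 cap; owner pays only $6,500 − $5,767.60 = $732.40.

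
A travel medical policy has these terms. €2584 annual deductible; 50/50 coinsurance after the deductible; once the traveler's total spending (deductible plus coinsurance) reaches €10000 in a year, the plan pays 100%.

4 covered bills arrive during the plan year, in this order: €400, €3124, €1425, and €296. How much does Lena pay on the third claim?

€712.50

#1 (€400): entire amount goes to the deductible. Cost to traveler: €400. OOP to date €400.
#2 (€3124): deductible takes €2184, €940 remains; 50% of €940 = €470. Traveler pays €2654; OOP now €3054.
#3 (€1425): 50% coinsurance on €1425 = €712.50. Traveler owes €712.50 (running OOP €3766.50).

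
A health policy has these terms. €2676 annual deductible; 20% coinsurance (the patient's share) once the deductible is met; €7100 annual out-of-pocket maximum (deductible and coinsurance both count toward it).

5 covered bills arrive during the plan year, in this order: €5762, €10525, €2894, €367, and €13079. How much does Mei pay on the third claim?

€578.80

#1 (€5762): deductible takes €2676, €3086 remains; 20% of €3086 = €617.20. Cost to patient: €3293.20. OOP to date €3293.20.
#2 (€10525): deductible met; 20% of €10525 = €2105. Patient owes €2105 (running OOP €5398.20).
#3 (€2894): deductible met; 20% of €2894 = €578.80. Patient owes €578.80 (running OOP €5977).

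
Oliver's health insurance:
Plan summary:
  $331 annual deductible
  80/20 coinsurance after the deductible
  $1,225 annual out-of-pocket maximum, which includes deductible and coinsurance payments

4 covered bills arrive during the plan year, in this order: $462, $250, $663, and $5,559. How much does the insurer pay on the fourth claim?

$4,873.80

Bill 1, $462: deductible takes $331, $131 remains; coinsurance $131 × 20% = $26.20. Patient owes $357.20 (running OOP $357.20). Insurer: $462 − $357.20 = $104.80.
Bill 2, $250: deductible met; 20% of $250 = $50. Cost to patient: $50. OOP to date $407.20. Plan pays $250 − $50 = $200.
Bill 3, $663: 20% coinsurance on $663 = $132.60. Patient pays $132.60; OOP now $539.80. Insurer: $663 − $132.60 = $530.40.
Bill 4, $5,559: 20% coinsurance on $5,559 = $1,111.80. OOP would hit $1,651.60 > $1,225, so the cap limits the patient to $1,225 − $539.80 = $685.20. Plan pays $5,559 − $685.20 = $4,873.80.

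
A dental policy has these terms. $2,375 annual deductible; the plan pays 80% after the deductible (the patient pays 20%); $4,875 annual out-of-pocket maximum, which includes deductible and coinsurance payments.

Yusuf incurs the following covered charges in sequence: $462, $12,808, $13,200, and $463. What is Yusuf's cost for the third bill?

$321

Bill 1, $462: all of it applies to the deductible. Patient pays $462; OOP now $462.
Bill 2, $12,808: $1,913 finishes the deductible; $10,895 goes to coinsurance; coinsurance $10,895 × 20% = $2,179. Patient owes $4,092 (running OOP $4,554).
Bill 3, $13,200: deductible already satisfied, so patient's share is 20% × $13,200 = $2,640. Adding that to $4,554 gives $7,194, past the $4,875 cap; patient pays only $4,875 − $4,554 = $321.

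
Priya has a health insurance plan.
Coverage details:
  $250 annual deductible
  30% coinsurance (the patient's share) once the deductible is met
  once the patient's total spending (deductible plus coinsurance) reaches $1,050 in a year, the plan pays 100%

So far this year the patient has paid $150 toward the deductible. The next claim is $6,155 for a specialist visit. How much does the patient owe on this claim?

$900

Remaining deductible: $250 − $150 = $100.
That leaves $6,155 − $100 = $6,055 for coinsurance.
30% of $6,055 = $1,816.50 falls to the patient.
So the patient owes $100 + $1,816.50 = $1,916.50 before any cap.
Year-to-date out-of-pocket would reach $150 + $1,916.50 = $2,066.50, above the $1,050 maximum, so the patient pays only $1,050 − $150 = $900.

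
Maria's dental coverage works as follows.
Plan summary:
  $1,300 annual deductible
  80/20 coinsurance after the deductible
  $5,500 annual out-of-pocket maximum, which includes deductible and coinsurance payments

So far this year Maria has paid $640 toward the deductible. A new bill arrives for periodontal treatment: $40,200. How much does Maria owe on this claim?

$4,860

$640 of the $1,300 deductible is already met, leaving $660.
That leaves $40,200 − $660 = $39,540 for coinsurance.
Patient's 20% share of $39,540 is $7,908.
That puts the patient's cost at $660 + $7,908 = $8,568 before any cap.
Adding $8,568 to the $640 already spent would give $9,208, which exceeds the $5,500 cap; the patient pays just $5,500 − $640 = $4,860.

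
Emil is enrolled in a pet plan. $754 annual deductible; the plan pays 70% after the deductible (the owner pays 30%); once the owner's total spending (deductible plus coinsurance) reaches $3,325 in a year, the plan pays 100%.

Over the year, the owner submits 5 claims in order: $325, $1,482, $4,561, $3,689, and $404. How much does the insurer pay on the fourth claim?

#1 ($325): all of it applies to the deductible. Owner owes $325 (running OOP $325). Insurer: $325 − $325 = $0.
#2 ($1,482): $429 finishes the deductible; $1,053 goes to coinsurance; 30% of $1,053 = $315.90. Owner pays $744.90; OOP now $1,069.90. Plan pays $1,482 − $744.90 = $737.10.
#3 ($4,561): deductible already satisfied, so owner's share is 30% × $4,561 = $1,368.30. Cost to owner: $1,368.30. OOP to date $2,438.20. Insurer: $4,561 − $1,368.30 = $3,192.70.
#4 ($3,689): 30% coinsurance on $3,689 = $1,106.70. Adding that to $2,438.20 gives $3,544.90, past the $3,325 cap; owner pays only $3,325 − $2,438.20 = $886.80. Insurer: $3,689 − $886.80 = $2,802.20.

$2,802.20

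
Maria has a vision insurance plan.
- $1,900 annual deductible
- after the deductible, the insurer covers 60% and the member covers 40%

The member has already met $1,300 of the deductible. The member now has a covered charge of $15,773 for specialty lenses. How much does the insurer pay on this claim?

Remaining deductible: $1,900 − $1,300 = $600.
The remaining $15,173 (= $15,773 − $600) moves to coinsurance.
Coinsurance: $15,173 × 40% = $6,069.20.
That puts the member's cost at $600 + $6,069.20 = $6,669.20.
The insurer covers the remainder: $15,773 − $6,669.20 = $9,103.80.

$9,103.80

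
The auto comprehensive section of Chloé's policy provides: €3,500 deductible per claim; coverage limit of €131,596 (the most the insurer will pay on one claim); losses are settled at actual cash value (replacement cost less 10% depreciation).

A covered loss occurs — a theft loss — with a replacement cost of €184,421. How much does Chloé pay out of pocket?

Depreciate 10%: the covered value is €184,421 × 0.9 = €165,978.90.
Less the €3,500 deductible: €165,978.90 − €3,500 = €162,478.90.
€162,478.90 exceeds the €131,596 limit, so the insurer pays the limit: €131,596.
Out of pocket: €184,421 − €131,596 = €52,825.

€52,825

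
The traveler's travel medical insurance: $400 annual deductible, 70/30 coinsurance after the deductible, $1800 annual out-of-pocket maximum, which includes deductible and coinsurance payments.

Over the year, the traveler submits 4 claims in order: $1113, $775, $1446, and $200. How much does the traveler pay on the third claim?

#1 ($1113): $400 finishes the deductible; $713 goes to coinsurance; 30% of $713 = $213.90. Traveler owes $613.90 (running OOP $613.90).
#2 ($775): deductible already satisfied, so traveler's share is 30% × $775 = $232.50. Traveler owes $232.50 (running OOP $846.40).
#3 ($1446): deductible already satisfied, so traveler's share is 30% × $1446 = $433.80. Traveler pays $433.80; OOP now $1280.20.

$433.80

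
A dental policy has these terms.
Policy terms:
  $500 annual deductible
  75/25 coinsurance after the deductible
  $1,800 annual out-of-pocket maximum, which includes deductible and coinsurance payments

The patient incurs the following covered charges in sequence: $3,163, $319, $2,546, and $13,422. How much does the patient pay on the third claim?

$554.50

#1 ($3,163): $500 to deductible, leaving $2,663; patient's 25% is $665.75. Cost to patient: $1,165.75. OOP to date $1,165.75.
#2 ($319): deductible met; 25% of $319 = $79.75. Cost to patient: $79.75. OOP to date $1,245.50.
#3 ($2,546): deductible already satisfied, so patient's share is 25% × $2,546 = $636.50. That would push OOP to $1,882, over the $1,800 cap, so patient pays $1,800 − $1,245.50 = $554.50.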